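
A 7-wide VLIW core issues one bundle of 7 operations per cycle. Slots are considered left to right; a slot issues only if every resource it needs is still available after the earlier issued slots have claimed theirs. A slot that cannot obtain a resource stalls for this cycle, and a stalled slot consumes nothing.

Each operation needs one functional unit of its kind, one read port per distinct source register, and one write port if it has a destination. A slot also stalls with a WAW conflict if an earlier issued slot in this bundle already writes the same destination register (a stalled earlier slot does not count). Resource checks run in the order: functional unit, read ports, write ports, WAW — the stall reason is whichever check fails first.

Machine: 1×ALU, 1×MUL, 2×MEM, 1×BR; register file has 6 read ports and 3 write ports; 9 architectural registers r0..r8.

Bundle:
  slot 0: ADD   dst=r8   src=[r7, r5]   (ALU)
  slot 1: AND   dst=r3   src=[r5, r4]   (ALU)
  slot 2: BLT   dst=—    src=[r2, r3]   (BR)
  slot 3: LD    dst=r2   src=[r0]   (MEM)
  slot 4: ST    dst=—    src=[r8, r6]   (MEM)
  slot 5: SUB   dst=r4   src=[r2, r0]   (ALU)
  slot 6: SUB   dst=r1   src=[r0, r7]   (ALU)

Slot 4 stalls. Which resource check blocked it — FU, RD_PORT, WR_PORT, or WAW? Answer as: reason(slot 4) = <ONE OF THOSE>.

#0 ALU src=r7,r5 dispatched  <A:0 Mu:1 Ld:2 B:1 rd:4 wr:2>
#1 ALU src=r5,r4 held:FU  <A:0 Mu:1 Ld:2 B:1 rd:4 wr:2>
#2 BR src=r2,r3 dispatched  <A:0 Mu:1 Ld:2 B:0 rd:2 wr:2>
#3 MEM src=r0 dispatched  <A:0 Mu:1 Ld:1 B:0 rd:1 wr:1>
#4 MEM src=r8,r6 held:RD_PORT  <A:0 Mu:1 Ld:1 B:0 rd:1 wr:1>
#5 ALU src=r2,r0 held:FU  <A:0 Mu:1 Ld:1 B:0 rd:1 wr:1>
#6 ALU src=r0,r7 held:FU  <A:0 Mu:1 Ld:1 B:0 rd:1 wr:1>

reason(slot 4) = RD_PORT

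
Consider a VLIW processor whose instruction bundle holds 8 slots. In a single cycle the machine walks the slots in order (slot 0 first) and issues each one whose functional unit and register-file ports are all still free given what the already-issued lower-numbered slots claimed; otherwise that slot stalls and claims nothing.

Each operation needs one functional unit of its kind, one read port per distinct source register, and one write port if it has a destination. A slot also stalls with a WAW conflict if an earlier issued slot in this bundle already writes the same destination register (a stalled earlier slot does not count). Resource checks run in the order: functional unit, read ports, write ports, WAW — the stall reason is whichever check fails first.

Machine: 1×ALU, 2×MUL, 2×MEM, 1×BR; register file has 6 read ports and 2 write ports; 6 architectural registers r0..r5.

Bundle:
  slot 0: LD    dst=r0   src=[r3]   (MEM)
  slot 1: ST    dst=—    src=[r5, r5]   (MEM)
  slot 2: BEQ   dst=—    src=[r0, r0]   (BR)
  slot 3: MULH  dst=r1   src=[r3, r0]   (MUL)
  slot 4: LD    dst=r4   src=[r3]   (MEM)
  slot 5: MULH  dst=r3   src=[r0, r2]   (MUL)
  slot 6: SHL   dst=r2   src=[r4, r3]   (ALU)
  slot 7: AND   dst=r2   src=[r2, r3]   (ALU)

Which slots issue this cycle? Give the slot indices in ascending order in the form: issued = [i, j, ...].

slot 0 (MEM): ISSUE — free A1,Mu2,Ld1,B1 rp5 wp1
slot 1 (MEM): ISSUE — free A1,Mu2,Ld0,B1 rp4 wp1
slot 2 (BR): ISSUE — free A1,Mu2,Ld0,B0 rp3 wp1
slot 3 (MUL): ISSUE — free A1,Mu1,Ld0,B0 rp1 wp0
slot 4 (MEM): stall FU — free A1,Mu1,Ld0,B0 rp1 wp0
slot 5 (MUL): stall RD_PORT — free A1,Mu1,Ld0,B0 rp1 wp0
slot 6 (ALU): stall RD_PORT — free A1,Mu1,Ld0,B0 rp1 wp0
slot 7 (ALU): stall RD_PORT — free A1,Mu1,Ld0,B0 rp1 wp0

issued = [0, 1, 2, 3]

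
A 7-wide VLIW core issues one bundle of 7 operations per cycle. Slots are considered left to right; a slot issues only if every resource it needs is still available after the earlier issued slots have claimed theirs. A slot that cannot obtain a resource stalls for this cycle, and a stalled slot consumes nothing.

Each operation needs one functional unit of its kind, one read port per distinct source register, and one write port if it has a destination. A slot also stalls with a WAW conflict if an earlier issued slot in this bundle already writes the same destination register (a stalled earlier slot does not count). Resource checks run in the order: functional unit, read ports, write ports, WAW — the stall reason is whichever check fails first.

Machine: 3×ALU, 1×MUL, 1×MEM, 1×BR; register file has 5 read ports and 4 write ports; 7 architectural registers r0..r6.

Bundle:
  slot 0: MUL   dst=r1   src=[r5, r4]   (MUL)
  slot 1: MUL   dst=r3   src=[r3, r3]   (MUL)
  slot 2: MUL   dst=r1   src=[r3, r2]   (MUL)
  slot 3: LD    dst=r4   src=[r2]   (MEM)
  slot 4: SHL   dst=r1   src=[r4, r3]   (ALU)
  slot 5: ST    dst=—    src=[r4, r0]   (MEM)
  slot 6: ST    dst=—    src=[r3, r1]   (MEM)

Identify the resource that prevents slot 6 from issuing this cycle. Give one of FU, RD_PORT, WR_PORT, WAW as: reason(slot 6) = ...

[0] MUL needs rd=2 wr=1: ok; after: ALU=3 MUL=0 MEM=1 BR=1, R=3, W=3
[1] MUL needs rd=1 wr=1: FU; after: ALU=3 MUL=0 MEM=1 BR=1, R=3, W=3
[2] MUL needs rd=2 wr=1: FU; after: ALU=3 MUL=0 MEM=1 BR=1, R=3, W=3
[3] MEM needs rd=1 wr=1: ok; after: ALU=3 MUL=0 MEM=0 BR=1, R=2, W=2
[4] ALU needs rd=2 wr=1: WAW; after: ALU=3 MUL=0 MEM=0 BR=1, R=2, W=2
[5] MEM needs rd=2 wr=0: FU; after: ALU=3 MUL=0 MEM=0 BR=1, R=2, W=2
[6] MEM needs rd=2 wr=0: FU; after: ALU=3 MUL=0 MEM=0 BR=1, R=2, W=2

reason(slot 6) = FU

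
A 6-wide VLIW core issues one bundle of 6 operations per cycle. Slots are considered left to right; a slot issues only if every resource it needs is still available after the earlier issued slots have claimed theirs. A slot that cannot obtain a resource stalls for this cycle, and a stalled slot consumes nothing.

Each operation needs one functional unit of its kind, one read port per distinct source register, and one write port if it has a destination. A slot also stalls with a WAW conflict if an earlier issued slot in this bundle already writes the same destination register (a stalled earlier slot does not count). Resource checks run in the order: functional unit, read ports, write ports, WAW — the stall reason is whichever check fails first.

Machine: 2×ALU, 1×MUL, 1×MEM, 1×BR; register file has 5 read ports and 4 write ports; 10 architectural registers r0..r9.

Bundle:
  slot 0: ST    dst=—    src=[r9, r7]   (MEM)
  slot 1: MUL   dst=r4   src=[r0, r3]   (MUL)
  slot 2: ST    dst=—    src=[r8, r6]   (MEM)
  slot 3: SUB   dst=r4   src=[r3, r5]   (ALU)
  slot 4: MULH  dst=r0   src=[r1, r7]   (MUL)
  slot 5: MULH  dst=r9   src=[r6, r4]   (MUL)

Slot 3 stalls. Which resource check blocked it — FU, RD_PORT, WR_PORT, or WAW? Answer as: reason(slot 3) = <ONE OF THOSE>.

reason(slot 3) = RD_PORT

slot 0 (MEM): ISSUE — free A2,Mu1,Ld0,B1 rp3 wp4
slot 1 (MUL): ISSUE — free A2,Mu0,Ld0,B1 rp1 wp3
slot 2 (MEM): stall FU — free A2,Mu0,Ld0,B1 rp1 wp3
slot 3 (ALU): stall RD_PORT — free A2,Mu0,Ld0,B1 rp1 wp3
slot 4 (MUL): stall FU — free A2,Mu0,Ld0,B1 rp1 wp3
slot 5 (MUL): stall FU — free A2,Mu0,Ld0,B1 rp1 wp3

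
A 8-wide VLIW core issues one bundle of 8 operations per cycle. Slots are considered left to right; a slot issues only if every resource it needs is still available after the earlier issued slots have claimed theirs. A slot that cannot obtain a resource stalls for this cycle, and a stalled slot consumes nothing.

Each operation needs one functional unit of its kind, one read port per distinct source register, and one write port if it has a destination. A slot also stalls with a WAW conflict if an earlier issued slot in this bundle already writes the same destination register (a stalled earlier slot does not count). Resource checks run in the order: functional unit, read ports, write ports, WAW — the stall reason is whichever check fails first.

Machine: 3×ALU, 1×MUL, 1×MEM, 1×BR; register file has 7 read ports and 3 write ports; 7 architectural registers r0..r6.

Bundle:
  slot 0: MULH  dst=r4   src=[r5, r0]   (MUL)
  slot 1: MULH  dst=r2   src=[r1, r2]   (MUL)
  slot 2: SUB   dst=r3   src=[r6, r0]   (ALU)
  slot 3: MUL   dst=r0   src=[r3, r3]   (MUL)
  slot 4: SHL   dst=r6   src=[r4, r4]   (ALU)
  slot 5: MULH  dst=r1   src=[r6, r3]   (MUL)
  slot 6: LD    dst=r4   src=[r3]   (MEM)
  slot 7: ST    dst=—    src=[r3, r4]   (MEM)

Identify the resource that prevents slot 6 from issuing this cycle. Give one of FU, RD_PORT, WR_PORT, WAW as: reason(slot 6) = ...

reason(slot 6) = WR_PORT

slot 0 (MUL): ISSUE — free A3,Mu0,Ld1,B1 rp5 wp2
slot 1 (MUL): stall FU — free A3,Mu0,Ld1,B1 rp5 wp2
slot 2 (ALU): ISSUE — free A2,Mu0,Ld1,B1 rp3 wp1
slot 3 (MUL): stall FU — free A2,Mu0,Ld1,B1 rp3 wp1
slot 4 (ALU): ISSUE — free A1,Mu0,Ld1,B1 rp2 wp0
slot 5 (MUL): stall FU — free A1,Mu0,Ld1,B1 rp2 wp0
slot 6 (MEM): stall WR_PORT — free A1,Mu0,Ld1,B1 rp2 wp0
slot 7 (MEM): ISSUE — free A1,Mu0,Ld0,B1 rp0 wp0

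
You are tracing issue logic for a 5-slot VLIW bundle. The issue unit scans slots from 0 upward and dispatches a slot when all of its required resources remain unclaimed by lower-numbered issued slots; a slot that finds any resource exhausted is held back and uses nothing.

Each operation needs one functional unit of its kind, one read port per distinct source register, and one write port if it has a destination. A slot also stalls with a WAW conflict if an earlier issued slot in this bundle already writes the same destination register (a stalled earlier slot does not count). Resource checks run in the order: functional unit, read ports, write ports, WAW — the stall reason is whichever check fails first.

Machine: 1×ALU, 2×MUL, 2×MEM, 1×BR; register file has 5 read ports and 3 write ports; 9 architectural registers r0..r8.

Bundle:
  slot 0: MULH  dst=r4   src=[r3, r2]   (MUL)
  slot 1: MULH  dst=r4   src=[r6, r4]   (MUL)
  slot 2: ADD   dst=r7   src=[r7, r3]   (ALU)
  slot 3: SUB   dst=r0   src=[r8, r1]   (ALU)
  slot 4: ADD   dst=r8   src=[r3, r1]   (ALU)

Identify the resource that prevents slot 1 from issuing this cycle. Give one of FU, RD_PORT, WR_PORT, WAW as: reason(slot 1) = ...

[0] MUL needs rd=2 wr=1: ok; after: ALU=1 MUL=1 MEM=2 BR=1, R=3, W=2
[1] MUL needs rd=2 wr=1: WAW; after: ALU=1 MUL=1 MEM=2 BR=1, R=3, W=2
[2] ALU needs rd=2 wr=1: ok; after: ALU=0 MUL=1 MEM=2 BR=1, R=1, W=1
[3] ALU needs rd=2 wr=1: FU; after: ALU=0 MUL=1 MEM=2 BR=1, R=1, W=1
[4] ALU needs rd=2 wr=1: FU; after: ALU=0 MUL=1 MEM=2 BR=1, R=1, W=1

reason(slot 1) = WAW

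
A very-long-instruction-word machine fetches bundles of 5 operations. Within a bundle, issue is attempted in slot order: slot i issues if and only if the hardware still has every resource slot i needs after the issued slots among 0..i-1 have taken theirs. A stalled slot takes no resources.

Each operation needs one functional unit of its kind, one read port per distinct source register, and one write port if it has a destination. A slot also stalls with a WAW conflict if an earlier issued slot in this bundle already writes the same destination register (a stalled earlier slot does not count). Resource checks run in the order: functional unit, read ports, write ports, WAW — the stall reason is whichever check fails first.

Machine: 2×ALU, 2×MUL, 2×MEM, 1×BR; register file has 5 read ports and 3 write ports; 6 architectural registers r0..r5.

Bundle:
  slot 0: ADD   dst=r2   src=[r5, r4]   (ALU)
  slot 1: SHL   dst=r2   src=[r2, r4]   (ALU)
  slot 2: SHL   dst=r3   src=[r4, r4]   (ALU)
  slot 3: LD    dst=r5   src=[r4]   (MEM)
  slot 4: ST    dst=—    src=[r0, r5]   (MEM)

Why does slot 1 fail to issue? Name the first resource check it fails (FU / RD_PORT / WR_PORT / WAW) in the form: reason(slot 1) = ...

reason(slot 1) = WAW

  0. ALU→r2 ⇒ go  {1A/2Mu/2Ld/1B | 3r 2w}
  1. ALU→r2 ⇒ no(WAW)  {1A/2Mu/2Ld/1B | 3r 2w}
  2. ALU→r3 ⇒ go  {0A/2Mu/2Ld/1B | 2r 1w}
  3. MEM→r5 ⇒ go  {0A/2Mu/1Ld/1B | 1r 0w}
  4. MEM ⇒ no(RD_PORT)  {0A/2Mu/1Ld/1B | 1r 0w}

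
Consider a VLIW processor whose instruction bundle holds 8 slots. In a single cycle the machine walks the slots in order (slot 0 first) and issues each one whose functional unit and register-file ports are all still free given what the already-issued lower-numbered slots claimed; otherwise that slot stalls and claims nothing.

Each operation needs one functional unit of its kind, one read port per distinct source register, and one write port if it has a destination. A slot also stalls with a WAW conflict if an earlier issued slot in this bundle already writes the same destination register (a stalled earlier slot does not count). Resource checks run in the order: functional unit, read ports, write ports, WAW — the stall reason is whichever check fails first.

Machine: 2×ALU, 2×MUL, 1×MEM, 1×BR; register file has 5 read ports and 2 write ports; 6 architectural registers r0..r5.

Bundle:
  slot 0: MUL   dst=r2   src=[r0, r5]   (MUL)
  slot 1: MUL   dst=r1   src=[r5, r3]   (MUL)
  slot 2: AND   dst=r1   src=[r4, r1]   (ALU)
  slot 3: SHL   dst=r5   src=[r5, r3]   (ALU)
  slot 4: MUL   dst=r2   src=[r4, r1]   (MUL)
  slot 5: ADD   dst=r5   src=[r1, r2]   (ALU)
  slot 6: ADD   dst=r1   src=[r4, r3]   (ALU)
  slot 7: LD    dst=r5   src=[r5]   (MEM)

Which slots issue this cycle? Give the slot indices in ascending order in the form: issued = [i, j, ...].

issued = [0, 1]

#0 MUL src=r0,r5 dispatched  <A:2 Mu:1 Ld:1 B:1 rd:3 wr:1>
#1 MUL src=r5,r3 dispatched  <A:2 Mu:0 Ld:1 B:1 rd:1 wr:0>
#2 ALU src=r4,r1 held:RD_PORT  <A:2 Mu:0 Ld:1 B:1 rd:1 wr:0>
#3 ALU src=r5,r3 held:RD_PORT  <A:2 Mu:0 Ld:1 B:1 rd:1 wr:0>
#4 MUL src=r4,r1 held:FU  <A:2 Mu:0 Ld:1 B:1 rd:1 wr:0>
#5 ALU src=r1,r2 held:RD_PORT  <A:2 Mu:0 Ld:1 B:1 rd:1 wr:0>
#6 ALU src=r4,r3 held:RD_PORT  <A:2 Mu:0 Ld:1 B:1 rd:1 wr:0>
#7 MEM src=r5 held:WR_PORT  <A:2 Mu:0 Ld:1 B:1 rd:1 wr:0>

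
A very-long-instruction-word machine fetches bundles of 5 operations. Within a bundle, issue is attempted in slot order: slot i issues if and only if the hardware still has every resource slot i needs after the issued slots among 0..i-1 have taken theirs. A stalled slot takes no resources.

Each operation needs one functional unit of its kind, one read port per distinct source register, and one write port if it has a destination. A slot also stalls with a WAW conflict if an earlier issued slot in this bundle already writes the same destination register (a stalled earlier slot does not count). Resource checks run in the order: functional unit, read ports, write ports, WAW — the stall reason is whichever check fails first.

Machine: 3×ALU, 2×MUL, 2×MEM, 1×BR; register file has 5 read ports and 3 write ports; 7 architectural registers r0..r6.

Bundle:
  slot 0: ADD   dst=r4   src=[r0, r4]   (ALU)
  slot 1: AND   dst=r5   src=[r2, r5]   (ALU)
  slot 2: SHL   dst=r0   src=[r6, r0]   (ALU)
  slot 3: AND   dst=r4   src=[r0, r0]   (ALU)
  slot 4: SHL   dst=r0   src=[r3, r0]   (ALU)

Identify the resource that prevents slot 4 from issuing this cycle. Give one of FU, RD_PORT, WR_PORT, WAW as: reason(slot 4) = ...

[0] ALU needs rd=2 wr=1: ok; after: ALU=2 MUL=2 MEM=2 BR=1, R=3, W=2
[1] ALU needs rd=2 wr=1: ok; after: ALU=1 MUL=2 MEM=2 BR=1, R=1, W=1
[2] ALU needs rd=2 wr=1: RD_PORT; after: ALU=1 MUL=2 MEM=2 BR=1, R=1, W=1
[3] ALU needs rd=1 wr=1: WAW; after: ALU=1 MUL=2 MEM=2 BR=1, R=1, W=1
[4] ALU needs rd=2 wr=1: RD_PORT; after: ALU=1 MUL=2 MEM=2 BR=1, R=1, W=1

reason(slot 4) = RD_PORT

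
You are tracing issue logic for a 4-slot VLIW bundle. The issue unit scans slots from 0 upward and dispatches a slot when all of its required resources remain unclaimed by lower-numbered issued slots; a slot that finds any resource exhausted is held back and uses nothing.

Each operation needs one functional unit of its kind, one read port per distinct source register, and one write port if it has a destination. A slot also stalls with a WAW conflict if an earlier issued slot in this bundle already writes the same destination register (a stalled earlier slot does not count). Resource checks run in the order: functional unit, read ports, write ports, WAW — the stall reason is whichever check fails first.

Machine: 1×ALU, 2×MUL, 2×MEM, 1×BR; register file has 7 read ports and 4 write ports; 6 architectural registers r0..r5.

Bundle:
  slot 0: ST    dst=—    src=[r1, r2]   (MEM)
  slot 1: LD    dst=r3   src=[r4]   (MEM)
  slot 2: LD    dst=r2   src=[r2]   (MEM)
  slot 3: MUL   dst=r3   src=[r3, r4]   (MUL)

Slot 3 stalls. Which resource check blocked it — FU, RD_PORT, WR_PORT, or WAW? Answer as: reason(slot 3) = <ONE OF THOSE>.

reason(slot 3) = WAW

slot 0 (MEM): ISSUE — free A1,Mu2,Ld1,B1 rp5 wp4
slot 1 (MEM): ISSUE — free A1,Mu2,Ld0,B1 rp4 wp3
slot 2 (MEM): stall FU — free A1,Mu2,Ld0,B1 rp4 wp3
slot 3 (MUL): stall WAW — free A1,Mu2,Ld0,B1 rp4 wp3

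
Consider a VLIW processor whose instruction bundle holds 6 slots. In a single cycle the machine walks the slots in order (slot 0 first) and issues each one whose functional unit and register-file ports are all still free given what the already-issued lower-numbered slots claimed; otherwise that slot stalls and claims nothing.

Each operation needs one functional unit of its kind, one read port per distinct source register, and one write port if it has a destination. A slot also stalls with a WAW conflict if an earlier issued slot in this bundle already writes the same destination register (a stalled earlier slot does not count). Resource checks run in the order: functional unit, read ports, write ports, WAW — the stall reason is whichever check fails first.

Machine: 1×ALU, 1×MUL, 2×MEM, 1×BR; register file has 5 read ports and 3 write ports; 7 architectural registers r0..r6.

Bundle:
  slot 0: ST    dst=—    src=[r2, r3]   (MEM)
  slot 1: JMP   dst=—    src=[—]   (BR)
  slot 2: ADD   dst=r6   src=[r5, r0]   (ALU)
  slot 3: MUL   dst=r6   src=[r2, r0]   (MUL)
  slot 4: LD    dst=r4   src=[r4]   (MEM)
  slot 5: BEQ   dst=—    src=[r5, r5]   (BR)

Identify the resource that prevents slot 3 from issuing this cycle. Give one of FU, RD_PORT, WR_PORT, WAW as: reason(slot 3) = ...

reason(slot 3) = RD_PORT

#0 MEM src=r2,r3 dispatched  <A:1 Mu:1 Ld:1 B:1 rd:3 wr:3>
#1 BR src=- dispatched  <A:1 Mu:1 Ld:1 B:0 rd:3 wr:3>
#2 ALU src=r5,r0 dispatched  <A:0 Mu:1 Ld:1 B:0 rd:1 wr:2>
#3 MUL src=r2,r0 held:RD_PORT  <A:0 Mu:1 Ld:1 B:0 rd:1 wr:2>
#4 MEM src=r4 dispatched  <A:0 Mu:1 Ld:0 B:0 rd:0 wr:1>
#5 BR src=r5,r5 held:FU  <A:0 Mu:1 Ld:0 B:0 rd:0 wr:1>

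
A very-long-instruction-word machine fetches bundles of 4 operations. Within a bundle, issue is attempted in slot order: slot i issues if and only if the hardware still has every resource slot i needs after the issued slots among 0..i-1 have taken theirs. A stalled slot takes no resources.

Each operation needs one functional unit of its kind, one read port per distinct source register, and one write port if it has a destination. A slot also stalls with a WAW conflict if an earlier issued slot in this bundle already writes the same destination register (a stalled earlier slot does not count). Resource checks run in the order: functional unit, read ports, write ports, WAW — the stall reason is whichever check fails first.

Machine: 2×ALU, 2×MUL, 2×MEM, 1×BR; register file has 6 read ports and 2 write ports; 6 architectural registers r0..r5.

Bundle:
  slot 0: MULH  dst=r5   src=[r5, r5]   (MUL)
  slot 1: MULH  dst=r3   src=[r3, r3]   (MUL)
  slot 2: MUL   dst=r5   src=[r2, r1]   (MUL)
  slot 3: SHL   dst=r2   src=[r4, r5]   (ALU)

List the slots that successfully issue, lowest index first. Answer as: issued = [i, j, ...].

  0. MUL→r5 ⇒ go  {2A/1Mu/2Ld/1B | 5r 1w}
  1. MUL→r3 ⇒ go  {2A/0Mu/2Ld/1B | 4r 0w}
  2. MUL→r5 ⇒ no(FU)  {2A/0Mu/2Ld/1B | 4r 0w}
  3. ALU→r2 ⇒ no(WR_PORT)  {2A/0Mu/2Ld/1B | 4r 0w}

issued = [0, 1]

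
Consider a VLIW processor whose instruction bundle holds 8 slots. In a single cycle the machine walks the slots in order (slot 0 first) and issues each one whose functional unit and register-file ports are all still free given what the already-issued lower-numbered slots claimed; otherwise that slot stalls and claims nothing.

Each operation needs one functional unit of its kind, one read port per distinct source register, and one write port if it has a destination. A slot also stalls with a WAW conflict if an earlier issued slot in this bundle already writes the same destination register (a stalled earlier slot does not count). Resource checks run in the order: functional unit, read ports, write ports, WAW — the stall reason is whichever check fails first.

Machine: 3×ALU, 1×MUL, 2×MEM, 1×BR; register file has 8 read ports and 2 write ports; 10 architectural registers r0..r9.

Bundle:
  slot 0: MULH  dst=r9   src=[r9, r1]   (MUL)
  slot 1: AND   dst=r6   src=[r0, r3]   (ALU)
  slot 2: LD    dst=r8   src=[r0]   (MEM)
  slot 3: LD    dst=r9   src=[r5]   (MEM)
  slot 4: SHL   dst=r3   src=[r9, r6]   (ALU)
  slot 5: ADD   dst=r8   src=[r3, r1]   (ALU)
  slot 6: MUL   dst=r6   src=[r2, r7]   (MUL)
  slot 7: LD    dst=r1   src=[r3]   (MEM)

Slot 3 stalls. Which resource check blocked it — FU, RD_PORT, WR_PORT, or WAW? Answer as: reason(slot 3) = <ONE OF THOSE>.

reason(slot 3) = WR_PORT

slot 0 (MUL): ISSUE — free A3,Mu0,Ld2,B1 rp6 wp1
slot 1 (ALU): ISSUE — free A2,Mu0,Ld2,B1 rp4 wp0
slot 2 (MEM): stall WR_PORT — free A2,Mu0,Ld2,B1 rp4 wp0
slot 3 (MEM): stall WR_PORT — free A2,Mu0,Ld2,B1 rp4 wp0
slot 4 (ALU): stall WR_PORT — free A2,Mu0,Ld2,B1 rp4 wp0
slot 5 (ALU): stall WR_PORT — free A2,Mu0,Ld2,B1 rp4 wp0
slot 6 (MUL): stall FU — free A2,Mu0,Ld2,B1 rp4 wp0
slot 7 (MEM): stall WR_PORT — free A2,Mu0,Ld2,B1 rp4 wp0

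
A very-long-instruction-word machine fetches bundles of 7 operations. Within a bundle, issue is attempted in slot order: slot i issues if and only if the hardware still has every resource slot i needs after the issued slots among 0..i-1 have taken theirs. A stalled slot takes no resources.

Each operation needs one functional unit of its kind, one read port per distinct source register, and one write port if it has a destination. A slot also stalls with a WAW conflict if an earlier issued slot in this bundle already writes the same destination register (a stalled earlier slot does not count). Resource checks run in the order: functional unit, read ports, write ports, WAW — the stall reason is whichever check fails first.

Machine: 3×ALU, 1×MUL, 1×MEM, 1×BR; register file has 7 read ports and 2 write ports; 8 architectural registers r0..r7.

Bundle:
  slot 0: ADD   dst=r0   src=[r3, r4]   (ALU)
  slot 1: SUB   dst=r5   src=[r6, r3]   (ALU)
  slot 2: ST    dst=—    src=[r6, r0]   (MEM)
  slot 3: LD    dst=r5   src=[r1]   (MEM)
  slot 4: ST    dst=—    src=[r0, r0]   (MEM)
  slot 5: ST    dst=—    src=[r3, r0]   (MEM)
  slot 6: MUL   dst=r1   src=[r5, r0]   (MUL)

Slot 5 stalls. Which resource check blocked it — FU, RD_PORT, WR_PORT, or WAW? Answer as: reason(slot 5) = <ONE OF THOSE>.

reason(slot 5) = FU

[0] ALU needs rd=2 wr=1: ok; after: ALU=2 MUL=1 MEM=1 BR=1, R=5, W=1
[1] ALU needs rd=2 wr=1: ok; after: ALU=1 MUL=1 MEM=1 BR=1, R=3, W=0
[2] MEM needs rd=2 wr=0: ok; after: ALU=1 MUL=1 MEM=0 BR=1, R=1, W=0
[3] MEM needs rd=1 wr=1: FU; after: ALU=1 MUL=1 MEM=0 BR=1, R=1, W=0
[4] MEM needs rd=1 wr=0: FU; after: ALU=1 MUL=1 MEM=0 BR=1, R=1, W=0
[5] MEM needs rd=2 wr=0: FU; after: ALU=1 MUL=1 MEM=0 BR=1, R=1, W=0
[6] MUL needs rd=2 wr=1: RD_PORT; after: ALU=1 MUL=1 MEM=0 BR=1, R=1, W=0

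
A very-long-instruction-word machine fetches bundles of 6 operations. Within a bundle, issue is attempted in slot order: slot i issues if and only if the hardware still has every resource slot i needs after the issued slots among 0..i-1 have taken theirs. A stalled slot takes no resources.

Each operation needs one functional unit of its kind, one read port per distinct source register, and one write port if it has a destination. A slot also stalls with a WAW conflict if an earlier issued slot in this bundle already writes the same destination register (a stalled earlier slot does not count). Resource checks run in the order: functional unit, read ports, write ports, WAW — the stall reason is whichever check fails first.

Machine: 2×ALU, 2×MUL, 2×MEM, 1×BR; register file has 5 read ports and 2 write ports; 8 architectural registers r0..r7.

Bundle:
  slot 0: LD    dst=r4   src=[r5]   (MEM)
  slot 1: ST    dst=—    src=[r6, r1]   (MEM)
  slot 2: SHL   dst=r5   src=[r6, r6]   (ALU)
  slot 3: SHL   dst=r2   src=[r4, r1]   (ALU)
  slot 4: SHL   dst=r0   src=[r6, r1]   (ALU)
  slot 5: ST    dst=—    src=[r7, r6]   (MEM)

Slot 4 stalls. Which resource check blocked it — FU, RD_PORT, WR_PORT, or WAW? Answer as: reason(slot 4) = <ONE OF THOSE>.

  0. MEM→r4 ⇒ go  {2A/2Mu/1Ld/1B | 4r 1w}
  1. MEM ⇒ go  {2A/2Mu/0Ld/1B | 2r 1w}
  2. ALU→r5 ⇒ go  {1A/2Mu/0Ld/1B | 1r 0w}
  3. ALU→r2 ⇒ no(RD_PORT)  {1A/2Mu/0Ld/1B | 1r 0w}
  4. ALU→r0 ⇒ no(RD_PORT)  {1A/2Mu/0Ld/1B | 1r 0w}
  5. MEM ⇒ no(FU)  {1A/2Mu/0Ld/1B | 1r 0w}

reason(slot 4) = RD_PORT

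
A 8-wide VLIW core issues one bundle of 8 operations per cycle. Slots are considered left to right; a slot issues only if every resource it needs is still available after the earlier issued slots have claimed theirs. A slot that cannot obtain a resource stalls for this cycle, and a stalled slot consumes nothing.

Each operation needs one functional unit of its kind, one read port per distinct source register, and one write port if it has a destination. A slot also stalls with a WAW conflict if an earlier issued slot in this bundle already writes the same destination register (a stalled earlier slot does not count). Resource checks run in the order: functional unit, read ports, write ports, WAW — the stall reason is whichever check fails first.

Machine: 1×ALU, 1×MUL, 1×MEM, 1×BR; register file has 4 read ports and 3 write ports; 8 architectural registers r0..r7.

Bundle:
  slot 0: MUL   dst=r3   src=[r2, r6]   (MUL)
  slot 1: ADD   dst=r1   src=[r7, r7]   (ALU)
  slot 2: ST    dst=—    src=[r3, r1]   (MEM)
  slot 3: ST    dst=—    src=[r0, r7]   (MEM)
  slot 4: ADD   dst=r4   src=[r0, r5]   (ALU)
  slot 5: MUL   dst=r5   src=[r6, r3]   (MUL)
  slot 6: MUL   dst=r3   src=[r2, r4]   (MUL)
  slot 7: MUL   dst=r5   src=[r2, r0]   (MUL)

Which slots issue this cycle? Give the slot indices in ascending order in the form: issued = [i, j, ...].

issued = [0, 1]

  0. MUL→r3 ⇒ go  {1A/0Mu/1Ld/1B | 2r 2w}
  1. ALU→r1 ⇒ go  {0A/0Mu/1Ld/1B | 1r 1w}
  2. MEM ⇒ no(RD_PORT)  {0A/0Mu/1Ld/1B | 1r 1w}
  3. MEM ⇒ no(RD_PORT)  {0A/0Mu/1Ld/1B | 1r 1w}
  4. ALU→r4 ⇒ no(FU)  {0A/0Mu/1Ld/1B | 1r 1w}
  5. MUL→r5 ⇒ no(FU)  {0A/0Mu/1Ld/1B | 1r 1w}
  6. MUL→r3 ⇒ no(FU)  {0A/0Mu/1Ld/1B | 1r 1w}
  7. MUL→r5 ⇒ no(FU)  {0A/0Mu/1Ld/1B | 1r 1w}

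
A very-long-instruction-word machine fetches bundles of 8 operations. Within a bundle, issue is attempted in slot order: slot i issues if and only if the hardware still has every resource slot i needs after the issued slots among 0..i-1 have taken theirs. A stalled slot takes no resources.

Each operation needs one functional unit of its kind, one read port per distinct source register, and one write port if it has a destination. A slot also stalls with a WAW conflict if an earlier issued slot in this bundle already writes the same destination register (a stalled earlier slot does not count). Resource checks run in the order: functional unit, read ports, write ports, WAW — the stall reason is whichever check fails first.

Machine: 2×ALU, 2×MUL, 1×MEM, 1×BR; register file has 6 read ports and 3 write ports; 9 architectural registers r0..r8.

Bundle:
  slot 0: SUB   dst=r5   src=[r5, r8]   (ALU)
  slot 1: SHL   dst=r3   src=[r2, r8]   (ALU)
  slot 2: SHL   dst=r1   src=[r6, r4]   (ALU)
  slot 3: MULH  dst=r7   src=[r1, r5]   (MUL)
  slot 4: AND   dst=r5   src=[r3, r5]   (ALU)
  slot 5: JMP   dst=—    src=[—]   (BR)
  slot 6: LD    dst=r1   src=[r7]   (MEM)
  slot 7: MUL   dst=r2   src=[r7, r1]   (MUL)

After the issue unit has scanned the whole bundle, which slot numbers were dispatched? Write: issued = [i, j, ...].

#0 ALU src=r5,r8 dispatched  <A:1 Mu:2 Ld:1 B:1 rd:4 wr:2>
#1 ALU src=r2,r8 dispatched  <A:0 Mu:2 Ld:1 B:1 rd:2 wr:1>
#2 ALU src=r6,r4 held:FU  <A:0 Mu:2 Ld:1 B:1 rd:2 wr:1>
#3 MUL src=r1,r5 dispatched  <A:0 Mu:1 Ld:1 B:1 rd:0 wr:0>
#4 ALU src=r3,r5 held:FU  <A:0 Mu:1 Ld:1 B:1 rd:0 wr:0>
#5 BR src=- dispatched  <A:0 Mu:1 Ld:1 B:0 rd:0 wr:0>
#6 MEM src=r7 held:RD_PORT  <A:0 Mu:1 Ld:1 B:0 rd:0 wr:0>
#7 MUL src=r7,r1 held:RD_PORT  <A:0 Mu:1 Ld:1 B:0 rd:0 wr:0>

issued = [0, 1, 3, 5]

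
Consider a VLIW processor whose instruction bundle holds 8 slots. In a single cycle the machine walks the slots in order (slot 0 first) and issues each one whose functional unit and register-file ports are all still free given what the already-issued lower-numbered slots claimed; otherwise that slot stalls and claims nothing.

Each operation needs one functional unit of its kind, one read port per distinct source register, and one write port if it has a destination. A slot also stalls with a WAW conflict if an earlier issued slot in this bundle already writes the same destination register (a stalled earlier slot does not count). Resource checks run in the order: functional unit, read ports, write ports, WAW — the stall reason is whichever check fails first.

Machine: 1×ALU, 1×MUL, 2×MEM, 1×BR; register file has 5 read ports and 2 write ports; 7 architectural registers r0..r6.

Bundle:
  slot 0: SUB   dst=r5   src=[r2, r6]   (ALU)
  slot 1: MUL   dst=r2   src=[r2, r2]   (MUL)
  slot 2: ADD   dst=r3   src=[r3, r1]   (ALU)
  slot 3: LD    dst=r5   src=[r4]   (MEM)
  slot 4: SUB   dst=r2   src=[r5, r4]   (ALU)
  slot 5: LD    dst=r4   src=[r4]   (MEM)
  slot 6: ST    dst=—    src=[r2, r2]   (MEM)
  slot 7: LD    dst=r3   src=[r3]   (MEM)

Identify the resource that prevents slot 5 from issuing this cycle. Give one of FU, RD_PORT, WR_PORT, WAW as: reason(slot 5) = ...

  0. ALU→r5 ⇒ go  {0A/1Mu/2Ld/1B | 3r 1w}
  1. MUL→r2 ⇒ go  {0A/0Mu/2Ld/1B | 2r 0w}
  2. ALU→r3 ⇒ no(FU)  {0A/0Mu/2Ld/1B | 2r 0w}
  3. MEM→r5 ⇒ no(WR_PORT)  {0A/0Mu/2Ld/1B | 2r 0w}
  4. ALU→r2 ⇒ no(FU)  {0A/0Mu/2Ld/1B | 2r 0w}
  5. MEM→r4 ⇒ no(WR_PORT)  {0A/0Mu/2Ld/1B | 2r 0w}
  6. MEM ⇒ go  {0A/0Mu/1Ld/1B | 1r 0w}
  7. MEM→r3 ⇒ no(WR_PORT)  {0A/0Mu/1Ld/1B | 1r 0w}

reason(slot 5) = WR_PORT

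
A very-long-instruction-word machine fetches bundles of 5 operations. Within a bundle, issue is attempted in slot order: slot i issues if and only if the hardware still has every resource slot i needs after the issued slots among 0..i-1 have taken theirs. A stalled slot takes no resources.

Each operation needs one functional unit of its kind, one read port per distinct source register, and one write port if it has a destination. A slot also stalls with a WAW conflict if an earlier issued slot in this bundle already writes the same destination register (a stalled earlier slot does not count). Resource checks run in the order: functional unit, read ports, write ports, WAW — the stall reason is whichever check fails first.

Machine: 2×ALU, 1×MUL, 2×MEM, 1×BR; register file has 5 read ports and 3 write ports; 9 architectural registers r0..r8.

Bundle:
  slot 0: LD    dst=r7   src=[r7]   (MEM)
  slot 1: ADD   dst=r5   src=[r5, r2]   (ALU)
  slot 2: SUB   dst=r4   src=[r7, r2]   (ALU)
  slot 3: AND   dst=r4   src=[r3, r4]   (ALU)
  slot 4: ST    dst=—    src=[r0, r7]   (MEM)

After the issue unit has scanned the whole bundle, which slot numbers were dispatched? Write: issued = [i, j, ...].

issued = [0, 1, 2]

(0) want 1×MEM +1rd +1wr — yes → AL2|MU1|ME1|BR1|rd4|wr2
(1) want 1×ALU +2rd +1wr — yes → AL1|MU1|ME1|BR1|rd2|wr1
(2) want 1×ALU +2rd +1wr — yes → AL0|MU1|ME1|BR1|rd0|wr0
(3) want 1×ALU +2rd +1wr — FU → AL0|MU1|ME1|BR1|rd0|wr0
(4) want 1×MEM +2rd +0wr — RD_PORT → AL0|MU1|ME1|BR1|rd0|wr0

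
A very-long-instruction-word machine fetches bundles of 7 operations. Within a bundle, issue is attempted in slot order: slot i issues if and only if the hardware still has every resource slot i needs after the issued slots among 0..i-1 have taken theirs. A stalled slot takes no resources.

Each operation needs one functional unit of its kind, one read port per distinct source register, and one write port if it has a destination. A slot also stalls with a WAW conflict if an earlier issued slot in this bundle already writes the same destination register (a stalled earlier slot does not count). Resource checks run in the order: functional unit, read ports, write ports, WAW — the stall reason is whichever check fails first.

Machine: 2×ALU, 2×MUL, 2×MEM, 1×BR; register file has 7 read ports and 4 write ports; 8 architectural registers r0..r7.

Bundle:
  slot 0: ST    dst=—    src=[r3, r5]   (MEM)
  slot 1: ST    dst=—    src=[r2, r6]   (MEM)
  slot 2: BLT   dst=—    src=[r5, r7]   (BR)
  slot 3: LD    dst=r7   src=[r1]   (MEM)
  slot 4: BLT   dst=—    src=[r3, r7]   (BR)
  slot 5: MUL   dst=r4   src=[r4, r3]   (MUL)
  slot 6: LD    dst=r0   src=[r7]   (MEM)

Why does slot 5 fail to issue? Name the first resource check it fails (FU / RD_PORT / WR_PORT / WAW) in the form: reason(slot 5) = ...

reason(slot 5) = RD_PORT

slot 0 (MEM): ISSUE — free A2,Mu2,Ld1,B1 rp5 wp4
slot 1 (MEM): ISSUE — free A2,Mu2,Ld0,B1 rp3 wp4
slot 2 (BR): ISSUE — free A2,Mu2,Ld0,B0 rp1 wp4
slot 3 (MEM): stall FU — free A2,Mu2,Ld0,B0 rp1 wp4
slot 4 (BR): stall FU — free A2,Mu2,Ld0,B0 rp1 wp4
slot 5 (MUL): stall RD_PORT — free A2,Mu2,Ld0,B0 rp1 wp4
slot 6 (MEM): stall FU — free A2,Mu2,Ld0,B0 rp1 wp4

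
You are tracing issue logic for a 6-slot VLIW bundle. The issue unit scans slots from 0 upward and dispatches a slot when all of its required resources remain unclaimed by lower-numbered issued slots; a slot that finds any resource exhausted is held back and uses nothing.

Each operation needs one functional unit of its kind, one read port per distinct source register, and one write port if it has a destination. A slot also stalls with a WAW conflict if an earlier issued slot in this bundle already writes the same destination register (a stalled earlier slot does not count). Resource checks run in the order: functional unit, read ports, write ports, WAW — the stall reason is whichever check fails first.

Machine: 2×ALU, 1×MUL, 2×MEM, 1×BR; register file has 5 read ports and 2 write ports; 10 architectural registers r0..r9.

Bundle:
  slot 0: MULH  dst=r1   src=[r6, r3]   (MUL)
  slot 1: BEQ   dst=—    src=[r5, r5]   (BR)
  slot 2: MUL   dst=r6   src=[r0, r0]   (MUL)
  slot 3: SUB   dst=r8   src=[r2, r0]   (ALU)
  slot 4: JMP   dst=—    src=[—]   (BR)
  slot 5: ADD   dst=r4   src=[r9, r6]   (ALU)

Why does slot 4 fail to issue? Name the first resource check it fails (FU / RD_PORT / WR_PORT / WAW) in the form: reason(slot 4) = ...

reason(slot 4) = FU

[0] MUL needs rd=2 wr=1: ok; after: ALU=2 MUL=0 MEM=2 BR=1, R=3, W=1
[1] BR needs rd=1 wr=0: ok; after: ALU=2 MUL=0 MEM=2 BR=0, R=2, W=1
[2] MUL needs rd=1 wr=1: FU; after: ALU=2 MUL=0 MEM=2 BR=0, R=2, W=1
[3] ALU needs rd=2 wr=1: ok; after: ALU=1 MUL=0 MEM=2 BR=0, R=0, W=0
[4] BR needs rd=0 wr=0: FU; after: ALU=1 MUL=0 MEM=2 BR=0, R=0, W=0
[5] ALU needs rd=2 wr=1: RD_PORT; after: ALU=1 MUL=0 MEM=2 BR=0, R=0, W=0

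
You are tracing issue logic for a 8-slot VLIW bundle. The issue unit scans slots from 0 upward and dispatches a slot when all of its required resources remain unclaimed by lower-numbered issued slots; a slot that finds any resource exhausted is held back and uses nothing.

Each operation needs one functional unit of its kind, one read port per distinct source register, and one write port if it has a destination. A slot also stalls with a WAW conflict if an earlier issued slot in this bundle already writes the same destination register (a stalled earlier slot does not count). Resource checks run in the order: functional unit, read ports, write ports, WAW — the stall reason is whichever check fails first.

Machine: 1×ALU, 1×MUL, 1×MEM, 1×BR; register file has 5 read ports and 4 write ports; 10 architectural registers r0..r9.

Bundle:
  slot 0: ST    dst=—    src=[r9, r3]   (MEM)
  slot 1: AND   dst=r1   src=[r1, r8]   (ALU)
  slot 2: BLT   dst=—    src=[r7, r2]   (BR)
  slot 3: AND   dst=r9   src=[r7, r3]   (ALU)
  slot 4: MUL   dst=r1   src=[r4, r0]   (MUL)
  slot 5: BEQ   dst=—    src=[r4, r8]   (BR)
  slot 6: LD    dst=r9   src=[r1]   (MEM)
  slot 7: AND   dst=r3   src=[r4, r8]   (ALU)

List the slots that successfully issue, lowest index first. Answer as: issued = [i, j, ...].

[0] MEM needs rd=2 wr=0: ok; after: ALU=1 MUL=1 MEM=0 BR=1, R=3, W=4
[1] ALU needs rd=2 wr=1: ok; after: ALU=0 MUL=1 MEM=0 BR=1, R=1, W=3
[2] BR needs rd=2 wr=0: RD_PORT; after: ALU=0 MUL=1 MEM=0 BR=1, R=1, W=3
[3] ALU needs rd=2 wr=1: FU; after: ALU=0 MUL=1 MEM=0 BR=1, R=1, W=3
[4] MUL needs rd=2 wr=1: RD_PORT; after: ALU=0 MUL=1 MEM=0 BR=1, R=1, W=3
[5] BR needs rd=2 wr=0: RD_PORT; after: ALU=0 MUL=1 MEM=0 BR=1, R=1, W=3
[6] MEM needs rd=1 wr=1: FU; after: ALU=0 MUL=1 MEM=0 BR=1, R=1, W=3
[7] ALU needs rd=2 wr=1: FU; after: ALU=0 MUL=1 MEM=0 BR=1, R=1, W=3

issued = [0, 1]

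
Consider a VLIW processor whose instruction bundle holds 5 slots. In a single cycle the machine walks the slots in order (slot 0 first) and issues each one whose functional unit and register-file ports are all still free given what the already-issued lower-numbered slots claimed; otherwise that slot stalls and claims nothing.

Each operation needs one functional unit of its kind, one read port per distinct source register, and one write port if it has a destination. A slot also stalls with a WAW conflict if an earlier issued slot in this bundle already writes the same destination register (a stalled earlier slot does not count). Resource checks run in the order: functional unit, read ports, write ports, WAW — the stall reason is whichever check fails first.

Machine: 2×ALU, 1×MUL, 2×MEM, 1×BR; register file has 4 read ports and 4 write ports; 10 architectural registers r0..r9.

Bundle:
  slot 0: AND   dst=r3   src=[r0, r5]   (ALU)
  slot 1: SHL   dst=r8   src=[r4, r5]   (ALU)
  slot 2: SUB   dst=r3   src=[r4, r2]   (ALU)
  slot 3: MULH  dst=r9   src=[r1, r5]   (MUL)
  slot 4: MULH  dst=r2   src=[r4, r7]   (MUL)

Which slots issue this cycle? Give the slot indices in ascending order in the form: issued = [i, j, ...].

issued = [0, 1]

(0) want 1×ALU +2rd +1wr — yes → AL1|MU1|ME2|BR1|rd2|wr3
(1) want 1×ALU +2rd +1wr — yes → AL0|MU1|ME2|BR1|rd0|wr2
(2) want 1×ALU +2rd +1wr — FU → AL0|MU1|ME2|BR1|rd0|wr2
(3) want 1×MUL +2rd +1wr — RD_PORT → AL0|MU1|ME2|BR1|rd0|wr2
(4) want 1×MUL +2rd +1wr — RD_PORT → AL0|MU1|ME2|BR1|rd0|wr2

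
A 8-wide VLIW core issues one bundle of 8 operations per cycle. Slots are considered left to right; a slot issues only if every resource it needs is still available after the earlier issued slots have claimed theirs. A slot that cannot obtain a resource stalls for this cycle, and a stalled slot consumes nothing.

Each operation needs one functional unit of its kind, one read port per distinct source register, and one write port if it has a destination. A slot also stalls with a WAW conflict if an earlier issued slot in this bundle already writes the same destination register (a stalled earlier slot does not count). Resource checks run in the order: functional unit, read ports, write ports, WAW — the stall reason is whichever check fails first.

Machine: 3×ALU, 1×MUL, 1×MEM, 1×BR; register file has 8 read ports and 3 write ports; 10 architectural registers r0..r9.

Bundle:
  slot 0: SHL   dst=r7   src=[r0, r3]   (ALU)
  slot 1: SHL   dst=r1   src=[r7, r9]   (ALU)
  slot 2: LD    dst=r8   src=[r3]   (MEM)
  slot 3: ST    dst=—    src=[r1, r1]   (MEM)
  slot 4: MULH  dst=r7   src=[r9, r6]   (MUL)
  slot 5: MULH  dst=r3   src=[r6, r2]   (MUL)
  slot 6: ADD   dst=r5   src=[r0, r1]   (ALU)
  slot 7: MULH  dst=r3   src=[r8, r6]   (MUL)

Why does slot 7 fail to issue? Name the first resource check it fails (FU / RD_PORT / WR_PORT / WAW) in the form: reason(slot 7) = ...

reason(slot 7) = WR_PORT

  0. ALU→r7 ⇒ go  {2A/1Mu/1Ld/1B | 6r 2w}
  1. ALU→r1 ⇒ go  {1A/1Mu/1Ld/1B | 4r 1w}
  2. MEM→r8 ⇒ go  {1A/1Mu/0Ld/1B | 3r 0w}
  3. MEM ⇒ no(FU)  {1A/1Mu/0Ld/1B | 3r 0w}
  4. MUL→r7 ⇒ no(WR_PORT)  {1A/1Mu/0Ld/1B | 3r 0w}
  5. MUL→r3 ⇒ no(WR_PORT)  {1A/1Mu/0Ld/1B | 3r 0w}
  6. ALU→r5 ⇒ no(WR_PORT)  {1A/1Mu/0Ld/1B | 3r 0w}
  7. MUL→r3 ⇒ no(WR_PORT)  {1A/1Mu/0Ld/1B | 3r 0w}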